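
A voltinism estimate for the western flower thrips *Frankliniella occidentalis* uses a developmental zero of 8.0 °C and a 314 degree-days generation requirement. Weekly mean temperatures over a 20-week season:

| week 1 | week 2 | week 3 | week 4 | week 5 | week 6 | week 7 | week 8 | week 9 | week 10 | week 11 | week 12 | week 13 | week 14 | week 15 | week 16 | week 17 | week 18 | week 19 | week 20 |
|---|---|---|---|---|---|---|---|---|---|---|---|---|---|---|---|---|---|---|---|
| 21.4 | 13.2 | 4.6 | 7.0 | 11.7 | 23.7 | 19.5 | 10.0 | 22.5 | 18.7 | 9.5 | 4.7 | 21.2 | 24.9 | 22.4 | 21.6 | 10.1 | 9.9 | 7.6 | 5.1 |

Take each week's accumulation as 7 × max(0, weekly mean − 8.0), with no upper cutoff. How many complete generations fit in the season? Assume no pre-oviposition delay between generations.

3 generations

Weekly DD (7 × max(0, T̄ − 8.0)): 93.8, 36.4, 0.0, 0.0, 25.9, 109.9, 80.5, 14.0, 101.5, 74.9, 10.5, 0.0, 92.4, 118.3, 100.8, 95.2, 14.7, 13.3, 0.0, 0.0.
Season total = 982.1 DD.
Complete generations = ⌊982.1 / 314⌋ = 3.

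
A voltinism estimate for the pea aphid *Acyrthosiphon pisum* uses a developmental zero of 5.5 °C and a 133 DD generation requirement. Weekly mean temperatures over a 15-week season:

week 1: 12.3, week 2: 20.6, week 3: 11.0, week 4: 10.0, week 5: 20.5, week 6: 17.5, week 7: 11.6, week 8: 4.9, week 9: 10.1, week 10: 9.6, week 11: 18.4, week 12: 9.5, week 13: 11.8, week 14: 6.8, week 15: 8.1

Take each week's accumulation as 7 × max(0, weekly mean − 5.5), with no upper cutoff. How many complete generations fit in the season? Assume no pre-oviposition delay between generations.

5 generations

Weekly DD (7 × max(0, T̄ − 5.5)): 47.6, 105.7, 38.5, 31.5, 105.0, 84.0, 42.7, 0.0, 32.2, 28.7, 90.3, 28.0, 44.1, 9.1, 18.2.
Season total = 705.6 DD.
Complete generations = ⌊705.6 / 133⌋ = 5.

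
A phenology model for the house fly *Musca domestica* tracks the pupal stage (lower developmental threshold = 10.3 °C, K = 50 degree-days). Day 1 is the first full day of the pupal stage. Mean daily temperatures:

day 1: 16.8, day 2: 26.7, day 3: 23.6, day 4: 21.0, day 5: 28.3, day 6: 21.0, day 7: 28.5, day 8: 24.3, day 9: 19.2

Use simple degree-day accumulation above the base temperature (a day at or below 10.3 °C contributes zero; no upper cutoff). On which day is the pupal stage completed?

day 5

Daily DD above 10.3 °C: 6.5, 16.4, 13.3, 10.7, 18.0, 10.7, 18.2, 14.0, 8.9.
Cumulative: 6.5, 22.9, 36.2, 46.9, 64.9, 75.6, 93.8, 107.8, 116.7.
The total first reaches 50 DD on day 5.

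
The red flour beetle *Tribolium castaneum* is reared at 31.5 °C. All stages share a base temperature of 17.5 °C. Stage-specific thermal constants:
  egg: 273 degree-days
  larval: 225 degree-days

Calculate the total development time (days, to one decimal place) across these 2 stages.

35.6 days

Daily accumulation at 31.5 °C = 31.5 − 17.5 = 14.0 DD/day.
Total K = 273 + 225 = 498 DD.
Total duration = 498 / 14.0 = 35.571 ≈ 35.6 days.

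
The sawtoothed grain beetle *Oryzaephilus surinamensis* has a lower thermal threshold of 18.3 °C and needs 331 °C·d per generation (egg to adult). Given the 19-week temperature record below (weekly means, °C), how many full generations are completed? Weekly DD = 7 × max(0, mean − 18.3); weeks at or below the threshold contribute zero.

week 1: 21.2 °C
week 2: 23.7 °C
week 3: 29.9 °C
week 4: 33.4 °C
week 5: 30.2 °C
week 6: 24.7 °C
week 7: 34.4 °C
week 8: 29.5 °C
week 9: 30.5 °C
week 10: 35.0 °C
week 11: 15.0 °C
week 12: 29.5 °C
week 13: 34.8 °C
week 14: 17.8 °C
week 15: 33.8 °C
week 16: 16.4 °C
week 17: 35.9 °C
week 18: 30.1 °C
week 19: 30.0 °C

4 generations

Weekly DD (7 × max(0, T̄ − 18.3)): 20.3, 37.8, 81.2, 105.7, 83.3, 44.8, 112.7, 78.4, 85.4, 116.9, 0.0, 78.4, 115.5, 0.0, 108.5, 0.0, 123.2, 82.6, 81.9.
Season total = 1356.6 DD.
Complete generations = ⌊1356.6 / 331⌋ = 4.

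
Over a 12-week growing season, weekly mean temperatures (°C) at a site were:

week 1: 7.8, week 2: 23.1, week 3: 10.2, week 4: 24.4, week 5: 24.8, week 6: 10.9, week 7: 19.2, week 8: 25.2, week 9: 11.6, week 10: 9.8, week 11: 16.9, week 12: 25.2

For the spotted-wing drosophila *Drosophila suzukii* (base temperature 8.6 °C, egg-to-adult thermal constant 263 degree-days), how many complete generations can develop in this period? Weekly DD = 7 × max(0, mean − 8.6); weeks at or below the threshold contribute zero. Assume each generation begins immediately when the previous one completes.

2 generations

Weekly DD (7 × max(0, T̄ − 8.6)): 0.0, 101.5, 11.2, 110.6, 113.4, 16.1, 74.2, 116.2, 21.0, 8.4, 58.1, 116.2.
Season total = 746.9 DD.
Complete generations = ⌊746.9 / 263⌋ = 2.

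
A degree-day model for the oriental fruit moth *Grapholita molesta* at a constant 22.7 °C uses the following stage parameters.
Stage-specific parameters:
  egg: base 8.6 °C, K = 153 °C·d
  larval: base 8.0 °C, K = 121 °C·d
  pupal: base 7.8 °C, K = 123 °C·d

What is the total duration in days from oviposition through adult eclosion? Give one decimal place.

27.3 days

egg: 153 / (22.7 − 8.6) = 153 / 14.1 = 10.851 d.
larval: 121 / (22.7 − 8.0) = 121 / 14.7 = 8.231 d.
pupal: 123 / (22.7 − 7.8) = 123 / 14.9 = 8.255 d.
Sum = 27.337 ≈ 27.3 days.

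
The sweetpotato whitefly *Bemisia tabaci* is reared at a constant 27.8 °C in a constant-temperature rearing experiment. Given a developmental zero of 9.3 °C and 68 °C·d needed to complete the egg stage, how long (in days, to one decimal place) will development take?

3.7 days

Daily accumulation = 27.8 − 9.3 = 18.5 DD/day.
Duration = 68 / 18.5 = 3.676 ≈ 3.7 days.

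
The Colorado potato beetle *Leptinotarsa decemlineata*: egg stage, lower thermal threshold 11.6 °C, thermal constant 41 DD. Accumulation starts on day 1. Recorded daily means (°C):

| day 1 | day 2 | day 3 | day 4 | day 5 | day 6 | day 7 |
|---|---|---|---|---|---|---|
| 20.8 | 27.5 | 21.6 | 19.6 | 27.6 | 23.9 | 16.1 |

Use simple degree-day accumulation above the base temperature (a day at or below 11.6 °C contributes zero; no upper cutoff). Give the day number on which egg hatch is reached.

Daily DD above 11.6 °C: 9.2, 15.9, 10.0, 8.0, 16.0, 12.3, 4.5.
Cumulative: 9.2, 25.1, 35.1, 43.1, 59.1, 71.4, 75.9.
The total first reaches 41 DD on day 4.

day 4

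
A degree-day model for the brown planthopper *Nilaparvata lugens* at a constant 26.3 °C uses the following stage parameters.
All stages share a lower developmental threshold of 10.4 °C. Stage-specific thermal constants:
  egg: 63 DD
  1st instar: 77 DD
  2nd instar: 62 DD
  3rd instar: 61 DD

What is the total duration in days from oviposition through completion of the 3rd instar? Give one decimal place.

Daily accumulation at 26.3 °C = 26.3 − 10.4 = 15.9 DD/day.
Total K = 63 + 77 + 62 + 61 = 263 DD.
Total duration = 263 / 15.9 = 16.541 ≈ 16.5 days.

16.5 days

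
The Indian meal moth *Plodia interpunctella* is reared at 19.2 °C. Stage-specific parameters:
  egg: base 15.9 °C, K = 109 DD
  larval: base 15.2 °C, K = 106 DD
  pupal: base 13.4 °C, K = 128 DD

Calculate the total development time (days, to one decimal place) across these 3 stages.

81.6 days

egg: 109 / (19.2 − 15.9) = 109 / 3.3 = 33.030 d.
larval: 106 / (19.2 − 15.2) = 106 / 4.0 = 26.500 d.
pupal: 128 / (19.2 − 13.4) = 128 / 5.8 = 22.069 d.
Sum = 81.599 ≈ 81.6 days.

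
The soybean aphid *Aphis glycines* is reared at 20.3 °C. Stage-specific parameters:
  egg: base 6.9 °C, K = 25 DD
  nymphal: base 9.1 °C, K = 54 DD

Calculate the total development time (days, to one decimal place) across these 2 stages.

egg: 25 / (20.3 − 6.9) = 25 / 13.4 = 1.866 d.
nymphal: 54 / (20.3 − 9.1) = 54 / 11.2 = 4.821 d.
Sum = 6.687 ≈ 6.7 days.

6.7 days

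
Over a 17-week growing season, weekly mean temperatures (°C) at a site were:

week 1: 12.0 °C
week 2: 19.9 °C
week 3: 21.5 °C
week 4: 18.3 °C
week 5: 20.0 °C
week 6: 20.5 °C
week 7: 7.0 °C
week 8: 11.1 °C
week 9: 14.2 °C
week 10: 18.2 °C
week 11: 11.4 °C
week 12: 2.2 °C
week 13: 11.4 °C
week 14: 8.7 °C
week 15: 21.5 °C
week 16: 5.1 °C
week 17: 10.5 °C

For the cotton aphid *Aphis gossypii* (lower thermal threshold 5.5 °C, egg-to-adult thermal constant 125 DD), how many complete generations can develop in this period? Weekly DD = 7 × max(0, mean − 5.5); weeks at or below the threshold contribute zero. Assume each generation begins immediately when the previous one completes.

8 generations

Weekly DD (7 × max(0, T̄ − 5.5)): 45.5, 100.8, 112.0, 89.6, 101.5, 105.0, 10.5, 39.2, 60.9, 88.9, 41.3, 0.0, 41.3, 22.4, 112.0, 0.0, 35.0.
Season total = 1005.9 DD.
Complete generations = ⌊1005.9 / 125⌋ = 8.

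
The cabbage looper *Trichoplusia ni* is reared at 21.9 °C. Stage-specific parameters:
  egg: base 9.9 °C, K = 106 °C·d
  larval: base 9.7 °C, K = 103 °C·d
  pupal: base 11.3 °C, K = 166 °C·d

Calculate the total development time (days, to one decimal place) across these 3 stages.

32.9 days

egg: 106 / (21.9 − 9.9) = 106 / 12.0 = 8.833 d.
larval: 103 / (21.9 − 9.7) = 103 / 12.2 = 8.443 d.
pupal: 166 / (21.9 − 11.3) = 166 / 10.6 = 15.660 d.
Sum = 32.936 ≈ 32.9 days.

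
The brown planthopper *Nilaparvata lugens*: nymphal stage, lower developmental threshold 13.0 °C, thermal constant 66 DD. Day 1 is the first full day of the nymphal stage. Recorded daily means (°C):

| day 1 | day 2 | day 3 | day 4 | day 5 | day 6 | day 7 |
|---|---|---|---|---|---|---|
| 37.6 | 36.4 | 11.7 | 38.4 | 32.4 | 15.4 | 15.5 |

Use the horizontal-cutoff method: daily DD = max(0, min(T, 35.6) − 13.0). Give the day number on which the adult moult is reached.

Daily DD above 13.0 °C (capped at 22.6): 22.6, 22.6, 0.0, 22.6, 19.4, 2.4, 2.5.
Cumulative: 22.6, 45.2, 45.2, 67.8, 87.2, 89.6, 92.1.
The total first reaches 66 DD on day 4.

day 4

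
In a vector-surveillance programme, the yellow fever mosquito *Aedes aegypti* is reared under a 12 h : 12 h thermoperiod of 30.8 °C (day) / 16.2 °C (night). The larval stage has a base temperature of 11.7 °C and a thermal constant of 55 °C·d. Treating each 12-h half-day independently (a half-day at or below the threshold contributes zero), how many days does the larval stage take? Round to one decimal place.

4.7 days

Day half: max(0, 30.8 − 11.7) × 0.5 = 19.1 × 0.5 = 9.55 DD.
Night half: max(0, 16.2 − 11.7) × 0.5 = 4.5 × 0.5 = 2.25 DD.
Per 24 h: 11.80 DD/day.
Duration = 55 / 11.80 = 4.661 ≈ 4.7 days.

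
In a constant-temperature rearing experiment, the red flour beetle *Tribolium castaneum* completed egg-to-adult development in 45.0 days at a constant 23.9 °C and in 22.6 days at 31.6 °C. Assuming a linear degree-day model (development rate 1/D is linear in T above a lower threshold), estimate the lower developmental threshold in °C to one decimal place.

16.1 °C

Linear rate model ⇒ the product D·(T − T_b) is constant across temperatures.
45.0·(23.9 − T_b) = 22.6·(31.6 − T_b)
T_b = (45.0·23.9 − 22.6·31.6) / (45.0 − 22.6) = 361.34 / 22.4 = 16.131 °C ≈ 16.1 °C.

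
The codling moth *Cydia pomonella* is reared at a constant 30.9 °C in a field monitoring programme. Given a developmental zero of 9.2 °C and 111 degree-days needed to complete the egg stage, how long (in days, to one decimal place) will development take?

Daily accumulation = 30.9 − 9.2 = 21.7 DD/day.
Duration = 111 / 21.7 = 5.115 ≈ 5.1 days.

5.1 days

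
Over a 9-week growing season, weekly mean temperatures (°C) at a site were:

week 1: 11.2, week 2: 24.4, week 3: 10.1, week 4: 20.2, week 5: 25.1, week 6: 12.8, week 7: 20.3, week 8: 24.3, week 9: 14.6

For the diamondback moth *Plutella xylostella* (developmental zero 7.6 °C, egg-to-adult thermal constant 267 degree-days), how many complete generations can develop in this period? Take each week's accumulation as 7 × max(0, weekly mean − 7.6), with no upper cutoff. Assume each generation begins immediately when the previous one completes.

Weekly DD (7 × max(0, T̄ − 7.6)): 25.2, 117.6, 17.5, 88.2, 122.5, 36.4, 88.9, 116.9, 49.0.
Season total = 662.2 DD.
Complete generations = ⌊662.2 / 267⌋ = 2.

2 generations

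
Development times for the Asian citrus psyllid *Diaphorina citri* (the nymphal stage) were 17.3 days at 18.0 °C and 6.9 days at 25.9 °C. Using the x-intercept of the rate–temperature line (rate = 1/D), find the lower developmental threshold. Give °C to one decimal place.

12.8 °C

Equal thermal constants: D₁(T₁ − T_b) = D₂(T₂ − T_b).
17.3·(18.0 − T_b) = 6.9·(25.9 − T_b)
T_b = (17.3·18.0 − 6.9·25.9) / (17.3 − 6.9) = 132.69 / 10.4 = 12.759 °C ≈ 12.8 °C.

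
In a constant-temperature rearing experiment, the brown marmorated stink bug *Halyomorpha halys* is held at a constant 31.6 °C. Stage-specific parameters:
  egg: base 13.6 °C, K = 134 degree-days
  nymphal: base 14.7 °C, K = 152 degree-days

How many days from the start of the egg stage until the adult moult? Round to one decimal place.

16.4 days

egg: 134 / (31.6 − 13.6) = 134 / 18.0 = 7.444 d.
nymphal: 152 / (31.6 − 14.7) = 152 / 16.9 = 8.994 d.
Sum = 16.439 ≈ 16.4 days.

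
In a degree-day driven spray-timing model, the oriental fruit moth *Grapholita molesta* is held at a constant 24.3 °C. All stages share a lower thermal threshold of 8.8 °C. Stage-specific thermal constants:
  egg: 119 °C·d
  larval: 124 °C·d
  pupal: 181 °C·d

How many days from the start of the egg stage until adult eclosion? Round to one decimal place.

27.4 days

Daily accumulation at 24.3 °C = 24.3 − 8.8 = 15.5 DD/day.
Total K = 119 + 124 + 181 = 424 DD.
Total duration = 424 / 15.5 = 27.355 ≈ 27.4 days.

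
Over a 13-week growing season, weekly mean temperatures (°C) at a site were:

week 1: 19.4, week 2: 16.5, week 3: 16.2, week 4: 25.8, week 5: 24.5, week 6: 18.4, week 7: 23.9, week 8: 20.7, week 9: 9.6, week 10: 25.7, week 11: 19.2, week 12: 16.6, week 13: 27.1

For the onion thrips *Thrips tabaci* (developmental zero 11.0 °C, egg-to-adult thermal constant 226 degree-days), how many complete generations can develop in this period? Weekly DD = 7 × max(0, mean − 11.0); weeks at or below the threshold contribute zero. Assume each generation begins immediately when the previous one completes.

Weekly DD (7 × max(0, T̄ − 11.0)): 58.8, 38.5, 36.4, 103.6, 94.5, 51.8, 90.3, 67.9, 0.0, 102.9, 57.4, 39.2, 112.7.
Season total = 854.0 DD.
Complete generations = ⌊854.0 / 226⌋ = 3.

3 generations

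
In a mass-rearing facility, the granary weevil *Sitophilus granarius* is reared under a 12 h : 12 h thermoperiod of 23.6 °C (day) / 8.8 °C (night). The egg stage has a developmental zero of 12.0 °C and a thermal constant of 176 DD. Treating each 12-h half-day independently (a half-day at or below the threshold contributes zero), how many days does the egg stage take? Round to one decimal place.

Day half: max(0, 23.6 − 12.0) × 0.5 = 11.6 × 0.5 = 5.80 DD.
Night half: max(0, 8.8 − 12.0) × 0.5 = 0.0 × 0.5 = 0.00 DD.
Per 24 h: 5.80 DD/day.
Duration = 176 / 5.80 = 30.345 ≈ 30.3 days.

30.3 days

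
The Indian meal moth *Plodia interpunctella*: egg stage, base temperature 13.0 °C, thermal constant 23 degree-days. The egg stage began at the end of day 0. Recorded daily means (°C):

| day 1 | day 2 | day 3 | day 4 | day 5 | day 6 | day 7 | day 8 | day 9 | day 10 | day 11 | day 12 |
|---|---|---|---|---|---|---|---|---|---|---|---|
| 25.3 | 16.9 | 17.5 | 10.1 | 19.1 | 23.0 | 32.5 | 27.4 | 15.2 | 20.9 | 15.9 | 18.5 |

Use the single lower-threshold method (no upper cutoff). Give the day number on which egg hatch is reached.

day 5

Daily DD above 13.0 °C: 12.3, 3.9, 4.5, 0.0, 6.1, 10.0, 19.5, 14.4, 2.2, 7.9, 2.9, 5.5.
Cumulative: 12.3, 16.2, 20.7, 20.7, 26.8, 36.8, 56.3, 70.7, 72.9, 80.8, 83.7, 89.2.
The total first reaches 23 DD on day 5.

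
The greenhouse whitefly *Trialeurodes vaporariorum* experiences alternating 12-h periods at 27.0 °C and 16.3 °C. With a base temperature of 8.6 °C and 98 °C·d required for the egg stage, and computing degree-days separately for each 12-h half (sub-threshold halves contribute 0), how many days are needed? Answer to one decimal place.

7.5 days

Day half: max(0, 27.0 − 8.6) × 0.5 = 18.4 × 0.5 = 9.20 DD.
Night half: max(0, 16.3 − 8.6) × 0.5 = 7.7 × 0.5 = 3.85 DD.
Per 24 h: 13.05 DD/day.
Duration = 98 / 13.05 = 7.510 ≈ 7.5 days.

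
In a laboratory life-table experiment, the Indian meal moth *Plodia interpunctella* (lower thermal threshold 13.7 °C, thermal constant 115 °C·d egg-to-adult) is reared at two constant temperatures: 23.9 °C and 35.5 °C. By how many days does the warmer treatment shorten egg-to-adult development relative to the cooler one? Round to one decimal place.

6.0 days

At 23.9 °C: 115 / (23.9 − 13.7) = 115 / 10.2 = 11.275 d.
At 35.5 °C: 115 / (35.5 − 13.7) = 115 / 21.8 = 5.275 d.
Difference = |11.275 − 5.275| = 5.999 ≈ 6.0 days.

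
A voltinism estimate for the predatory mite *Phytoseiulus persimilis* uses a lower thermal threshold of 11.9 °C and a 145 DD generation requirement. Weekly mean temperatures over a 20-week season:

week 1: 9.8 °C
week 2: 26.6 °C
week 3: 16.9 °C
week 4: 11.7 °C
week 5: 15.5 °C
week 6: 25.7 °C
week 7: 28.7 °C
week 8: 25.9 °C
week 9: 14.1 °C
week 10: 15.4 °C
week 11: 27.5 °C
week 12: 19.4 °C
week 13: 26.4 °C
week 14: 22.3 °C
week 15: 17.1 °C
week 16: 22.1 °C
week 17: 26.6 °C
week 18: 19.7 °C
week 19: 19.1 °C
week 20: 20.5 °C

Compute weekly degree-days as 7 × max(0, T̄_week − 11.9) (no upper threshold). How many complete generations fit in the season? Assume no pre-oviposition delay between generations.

8 generations

Weekly DD (7 × max(0, T̄ − 11.9)): 0.0, 102.9, 35.0, 0.0, 25.2, 96.6, 117.6, 98.0, 15.4, 24.5, 109.2, 52.5, 101.5, 72.8, 36.4, 71.4, 102.9, 54.6, 50.4, 60.2.
Season total = 1227.1 DD.
Complete generations = ⌊1227.1 / 145⌋ = 8.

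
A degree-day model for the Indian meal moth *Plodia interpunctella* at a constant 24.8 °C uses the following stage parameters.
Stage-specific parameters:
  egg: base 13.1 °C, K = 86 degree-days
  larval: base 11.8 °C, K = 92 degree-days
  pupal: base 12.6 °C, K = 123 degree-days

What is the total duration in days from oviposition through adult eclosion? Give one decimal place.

24.5 days

egg: 86 / (24.8 − 13.1) = 86 / 11.7 = 7.350 d.
larval: 92 / (24.8 − 11.8) = 92 / 13.0 = 7.077 d.
pupal: 123 / (24.8 − 12.6) = 123 / 12.2 = 10.082 d.
Sum = 24.509 ≈ 24.5 days.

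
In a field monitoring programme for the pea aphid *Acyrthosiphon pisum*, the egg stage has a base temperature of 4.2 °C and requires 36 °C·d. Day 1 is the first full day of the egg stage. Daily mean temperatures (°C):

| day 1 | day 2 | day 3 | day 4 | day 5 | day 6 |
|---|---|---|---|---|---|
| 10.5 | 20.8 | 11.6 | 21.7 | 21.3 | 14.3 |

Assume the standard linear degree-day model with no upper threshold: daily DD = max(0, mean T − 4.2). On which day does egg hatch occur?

Daily DD above 4.2 °C: 6.3, 16.6, 7.4, 17.5, 17.1, 10.1.
Cumulative: 6.3, 22.9, 30.3, 47.8, 64.9, 75.0.
The total first reaches 36 DD on day 4.

day 4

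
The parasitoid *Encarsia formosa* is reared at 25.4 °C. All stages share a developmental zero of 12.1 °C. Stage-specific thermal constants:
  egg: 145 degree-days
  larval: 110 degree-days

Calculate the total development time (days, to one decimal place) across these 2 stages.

Daily accumulation at 25.4 °C = 25.4 − 12.1 = 13.3 DD/day.
Total K = 145 + 110 = 255 DD.
Total duration = 255 / 13.3 = 19.173 ≈ 19.2 days.

19.2 days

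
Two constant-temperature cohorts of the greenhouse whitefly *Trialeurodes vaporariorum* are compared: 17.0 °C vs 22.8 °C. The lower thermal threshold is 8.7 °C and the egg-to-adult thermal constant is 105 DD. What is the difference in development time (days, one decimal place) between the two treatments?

At 17.0 °C: 105 / (17.0 − 8.7) = 105 / 8.3 = 12.651 d.
At 22.8 °C: 105 / (22.8 − 8.7) = 105 / 14.1 = 7.447 d.
Difference = |12.651 − 7.447| = 5.204 ≈ 5.2 days.

5.2 days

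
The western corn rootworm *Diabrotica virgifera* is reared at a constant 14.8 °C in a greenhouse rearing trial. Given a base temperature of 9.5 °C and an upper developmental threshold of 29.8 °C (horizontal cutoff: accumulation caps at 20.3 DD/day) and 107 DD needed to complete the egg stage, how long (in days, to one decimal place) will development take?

20.2 days

Daily accumulation = 14.8 − 9.5 = 5.3 DD/day.
Duration = 107 / 5.3 = 20.189 ≈ 20.2 days.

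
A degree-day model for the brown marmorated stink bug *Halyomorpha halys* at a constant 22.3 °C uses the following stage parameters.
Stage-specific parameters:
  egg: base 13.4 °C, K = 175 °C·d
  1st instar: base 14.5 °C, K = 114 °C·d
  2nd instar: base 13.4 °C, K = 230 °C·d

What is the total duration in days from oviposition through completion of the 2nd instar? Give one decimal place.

60.1 days

egg: 175 / (22.3 − 13.4) = 175 / 8.9 = 19.663 d.
1st instar: 114 / (22.3 − 14.5) = 114 / 7.8 = 14.615 d.
2nd instar: 230 / (22.3 − 13.4) = 230 / 8.9 = 25.843 d.
Sum = 60.121 ≈ 60.1 days.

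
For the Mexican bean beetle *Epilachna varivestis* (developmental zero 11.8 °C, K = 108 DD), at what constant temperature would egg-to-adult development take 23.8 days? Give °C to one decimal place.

16.3 °C

Required daily accumulation = 108 / 23.8 = 4.538 DD/day.
T = T_base + 4.538 = 11.8 + 4.538 = 16.338 ≈ 16.3 °C.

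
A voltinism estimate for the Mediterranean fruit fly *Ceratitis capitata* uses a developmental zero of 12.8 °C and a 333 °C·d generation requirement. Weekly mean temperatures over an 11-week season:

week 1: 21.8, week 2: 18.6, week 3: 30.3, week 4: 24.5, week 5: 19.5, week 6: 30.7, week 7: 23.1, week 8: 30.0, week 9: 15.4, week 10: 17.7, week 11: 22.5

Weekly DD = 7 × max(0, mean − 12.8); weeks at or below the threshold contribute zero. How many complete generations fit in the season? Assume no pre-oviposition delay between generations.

2 generations

Weekly DD (7 × max(0, T̄ − 12.8)): 63.0, 40.6, 122.5, 81.9, 46.9, 125.3, 72.1, 120.4, 18.2, 34.3, 67.9.
Season total = 793.1 DD.
Complete generations = ⌊793.1 / 333⌋ = 2.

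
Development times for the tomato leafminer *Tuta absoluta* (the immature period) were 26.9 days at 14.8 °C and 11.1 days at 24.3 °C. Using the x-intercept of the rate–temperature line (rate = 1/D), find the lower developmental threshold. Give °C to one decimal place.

8.1 °C

Equal thermal constants: D₁(T₁ − T_b) = D₂(T₂ − T_b).
26.9·(14.8 − T_b) = 11.1·(24.3 − T_b)
T_b = (26.9·14.8 − 11.1·24.3) / (26.9 − 11.1) = 128.39 / 15.8 = 8.126 °C ≈ 8.1 °C.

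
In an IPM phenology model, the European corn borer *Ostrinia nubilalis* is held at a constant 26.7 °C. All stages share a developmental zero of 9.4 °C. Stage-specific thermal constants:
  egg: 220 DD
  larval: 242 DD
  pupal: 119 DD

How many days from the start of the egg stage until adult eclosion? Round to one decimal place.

Daily accumulation at 26.7 °C = 26.7 − 9.4 = 17.3 DD/day.
Total K = 220 + 242 + 119 = 581 DD.
Total duration = 581 / 17.3 = 33.584 ≈ 33.6 days.

33.6 days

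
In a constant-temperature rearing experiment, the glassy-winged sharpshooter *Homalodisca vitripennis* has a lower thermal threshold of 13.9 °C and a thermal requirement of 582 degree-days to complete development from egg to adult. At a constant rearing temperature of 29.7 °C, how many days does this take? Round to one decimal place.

36.8 days

Daily accumulation = 29.7 − 13.9 = 15.8 DD/day.
Duration = 582 / 15.8 = 36.835 ≈ 36.8 days.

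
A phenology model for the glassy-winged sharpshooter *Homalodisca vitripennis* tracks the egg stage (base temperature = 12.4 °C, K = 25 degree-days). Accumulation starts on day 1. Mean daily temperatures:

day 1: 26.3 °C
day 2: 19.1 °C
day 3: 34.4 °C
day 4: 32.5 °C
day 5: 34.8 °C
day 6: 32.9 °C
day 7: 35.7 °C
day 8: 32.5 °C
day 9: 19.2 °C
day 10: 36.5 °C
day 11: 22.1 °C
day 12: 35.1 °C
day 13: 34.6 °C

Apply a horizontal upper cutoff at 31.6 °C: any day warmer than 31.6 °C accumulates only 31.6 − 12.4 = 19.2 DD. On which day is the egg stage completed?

Daily DD above 12.4 °C (capped at 19.2): 13.9, 6.7, 19.2, 19.2, 19.2, 19.2, 19.2, 19.2, 6.8, 19.2, 9.7, 19.2, 19.2.
Cumulative: 13.9, 20.6, 39.8, 59.0, 78.2, 97.4, 116.6, 135.8, 142.6, 161.8, 171.5, 190.7, 209.9.
The total first reaches 25 DD on day 3.

day 3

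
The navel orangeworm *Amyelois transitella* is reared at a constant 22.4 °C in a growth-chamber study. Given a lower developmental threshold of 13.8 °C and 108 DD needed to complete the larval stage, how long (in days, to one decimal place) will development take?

Daily accumulation = 22.4 − 13.8 = 8.6 DD/day.
Duration = 108 / 8.6 = 12.558 ≈ 12.6 days.

12.6 days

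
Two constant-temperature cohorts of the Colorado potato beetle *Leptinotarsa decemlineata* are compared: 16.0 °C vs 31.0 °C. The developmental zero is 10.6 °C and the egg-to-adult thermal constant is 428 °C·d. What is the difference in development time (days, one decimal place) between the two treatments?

At 16.0 °C: 428 / (16.0 − 10.6) = 428 / 5.4 = 79.259 d.
At 31.0 °C: 428 / (31.0 − 10.6) = 428 / 20.4 = 20.980 d.
Difference = |79.259 − 20.980| = 58.279 ≈ 58.3 days.

58.3 days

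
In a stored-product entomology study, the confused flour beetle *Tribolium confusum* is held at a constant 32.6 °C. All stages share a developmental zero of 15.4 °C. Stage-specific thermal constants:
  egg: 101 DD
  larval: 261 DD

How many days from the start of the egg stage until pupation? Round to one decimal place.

21.0 days

Daily accumulation at 32.6 °C = 32.6 − 15.4 = 17.2 DD/day.
Total K = 101 + 261 = 362 DD.
Total duration = 362 / 17.2 = 21.047 ≈ 21.0 days.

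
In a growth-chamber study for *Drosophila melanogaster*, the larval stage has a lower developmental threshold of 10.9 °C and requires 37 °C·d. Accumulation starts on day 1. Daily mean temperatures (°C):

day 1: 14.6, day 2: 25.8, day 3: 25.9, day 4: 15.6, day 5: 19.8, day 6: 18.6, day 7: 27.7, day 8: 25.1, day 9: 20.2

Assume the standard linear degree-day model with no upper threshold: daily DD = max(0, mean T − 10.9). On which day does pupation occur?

Daily DD above 10.9 °C: 3.7, 14.9, 15.0, 4.7, 8.9, 7.7, 16.8, 14.2, 9.3.
Cumulative: 3.7, 18.6, 33.6, 38.3, 47.2, 54.9, 71.7, 85.9, 95.2.
The total first reaches 37 DD on day 4.

day 4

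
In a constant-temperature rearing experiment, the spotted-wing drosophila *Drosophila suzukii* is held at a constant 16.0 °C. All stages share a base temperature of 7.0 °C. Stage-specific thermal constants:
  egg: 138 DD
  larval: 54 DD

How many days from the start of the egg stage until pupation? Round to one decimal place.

Daily accumulation at 16.0 °C = 16.0 − 7.0 = 9.0 DD/day.
Total K = 138 + 54 = 192 DD.
Total duration = 192 / 9.0 = 21.333 ≈ 21.3 days.

21.3 days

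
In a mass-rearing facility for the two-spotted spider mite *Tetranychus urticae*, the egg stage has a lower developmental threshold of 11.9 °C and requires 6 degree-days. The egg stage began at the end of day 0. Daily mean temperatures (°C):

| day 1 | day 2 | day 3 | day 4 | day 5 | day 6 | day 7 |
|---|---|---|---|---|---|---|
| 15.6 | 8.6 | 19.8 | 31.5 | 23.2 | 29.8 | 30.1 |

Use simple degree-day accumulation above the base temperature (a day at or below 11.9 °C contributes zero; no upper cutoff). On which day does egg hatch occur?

Daily DD above 11.9 °C: 3.7, 0.0, 7.9, 19.6, 11.3, 17.9, 18.2.
Cumulative: 3.7, 3.7, 11.6, 31.2, 42.5, 60.4, 78.6.
The total first reaches 6 DD on day 3.

day 3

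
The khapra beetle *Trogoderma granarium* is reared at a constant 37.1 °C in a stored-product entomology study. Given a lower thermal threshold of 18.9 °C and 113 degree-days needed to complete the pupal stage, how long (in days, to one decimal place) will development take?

Daily accumulation = 37.1 − 18.9 = 18.2 DD/day.
Duration = 113 / 18.2 = 6.209 ≈ 6.2 days.

6.2 days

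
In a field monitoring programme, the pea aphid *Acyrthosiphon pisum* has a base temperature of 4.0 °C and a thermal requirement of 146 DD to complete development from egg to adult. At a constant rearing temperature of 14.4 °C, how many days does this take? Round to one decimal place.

Daily accumulation = 14.4 − 4.0 = 10.4 DD/day.
Duration = 146 / 10.4 = 14.038 ≈ 14.0 days.

14.0 days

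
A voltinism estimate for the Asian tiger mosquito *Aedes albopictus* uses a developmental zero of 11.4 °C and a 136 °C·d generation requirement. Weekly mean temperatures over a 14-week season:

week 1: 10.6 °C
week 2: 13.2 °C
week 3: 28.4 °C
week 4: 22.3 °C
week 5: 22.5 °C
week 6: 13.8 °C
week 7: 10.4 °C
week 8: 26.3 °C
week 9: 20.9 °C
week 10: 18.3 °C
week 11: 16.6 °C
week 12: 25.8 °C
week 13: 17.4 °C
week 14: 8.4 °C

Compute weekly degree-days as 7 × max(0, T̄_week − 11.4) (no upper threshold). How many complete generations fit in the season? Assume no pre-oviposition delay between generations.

5 generations

Weekly DD (7 × max(0, T̄ − 11.4)): 0.0, 12.6, 119.0, 76.3, 77.7, 16.8, 0.0, 104.3, 66.5, 48.3, 36.4, 100.8, 42.0, 0.0.
Season total = 700.7 DD.
Complete generations = ⌊700.7 / 136⌋ = 5.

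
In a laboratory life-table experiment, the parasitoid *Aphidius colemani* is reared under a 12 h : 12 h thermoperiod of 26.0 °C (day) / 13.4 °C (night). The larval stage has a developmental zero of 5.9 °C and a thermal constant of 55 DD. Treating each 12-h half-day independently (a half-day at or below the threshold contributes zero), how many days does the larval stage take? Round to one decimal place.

4.0 days

Day half: max(0, 26.0 − 5.9) × 0.5 = 20.1 × 0.5 = 10.05 DD.
Night half: max(0, 13.4 − 5.9) × 0.5 = 7.5 × 0.5 = 3.75 DD.
Per 24 h: 13.80 DD/day.
Duration = 55 / 13.80 = 3.986 ≈ 4.0 days.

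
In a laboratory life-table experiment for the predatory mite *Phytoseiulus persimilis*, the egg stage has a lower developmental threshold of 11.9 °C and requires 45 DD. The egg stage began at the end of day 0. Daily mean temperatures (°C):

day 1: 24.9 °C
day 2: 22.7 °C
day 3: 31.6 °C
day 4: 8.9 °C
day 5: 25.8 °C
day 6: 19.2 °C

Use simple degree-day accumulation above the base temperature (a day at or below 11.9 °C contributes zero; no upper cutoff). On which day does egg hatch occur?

day 5

Daily DD above 11.9 °C: 13.0, 10.8, 19.7, 0.0, 13.9, 7.3.
Cumulative: 13.0, 23.8, 43.5, 43.5, 57.4, 64.7.
The total first reaches 45 DD on day 5.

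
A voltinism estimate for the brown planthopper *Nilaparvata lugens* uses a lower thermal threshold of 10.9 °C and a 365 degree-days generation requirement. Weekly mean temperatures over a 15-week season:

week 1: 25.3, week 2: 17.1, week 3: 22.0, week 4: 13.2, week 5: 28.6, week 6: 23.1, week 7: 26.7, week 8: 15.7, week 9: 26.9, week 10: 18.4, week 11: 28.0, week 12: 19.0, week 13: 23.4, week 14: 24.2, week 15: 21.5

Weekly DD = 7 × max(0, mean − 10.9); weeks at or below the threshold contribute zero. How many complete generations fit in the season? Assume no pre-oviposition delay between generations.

3 generations

Weekly DD (7 × max(0, T̄ − 10.9)): 100.8, 43.4, 77.7, 16.1, 123.9, 85.4, 110.6, 33.6, 112.0, 52.5, 119.7, 56.7, 87.5, 93.1, 74.2.
Season total = 1187.2 DD.
Complete generations = ⌊1187.2 / 365⌋ = 3.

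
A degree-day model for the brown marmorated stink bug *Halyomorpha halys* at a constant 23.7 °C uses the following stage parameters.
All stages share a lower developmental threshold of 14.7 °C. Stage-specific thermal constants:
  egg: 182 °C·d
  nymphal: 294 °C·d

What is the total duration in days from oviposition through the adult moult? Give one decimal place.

Daily accumulation at 23.7 °C = 23.7 − 14.7 = 9.0 DD/day.
Total K = 182 + 294 = 476 DD.
Total duration = 476 / 9.0 = 52.889 ≈ 52.9 days.

52.9 days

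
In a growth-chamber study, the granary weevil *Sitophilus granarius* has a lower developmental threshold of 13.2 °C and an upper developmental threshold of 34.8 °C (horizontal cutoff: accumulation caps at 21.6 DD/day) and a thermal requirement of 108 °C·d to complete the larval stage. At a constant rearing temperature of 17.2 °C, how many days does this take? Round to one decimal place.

27.0 days

Daily accumulation = 17.2 − 13.2 = 4.0 DD/day.
Duration = 108 / 4.0 = 27.000 ≈ 27.0 days.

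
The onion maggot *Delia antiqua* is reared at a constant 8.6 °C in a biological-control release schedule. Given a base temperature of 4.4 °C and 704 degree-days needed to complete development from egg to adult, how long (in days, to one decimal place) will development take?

Daily accumulation = 8.6 − 4.4 = 4.2 DD/day.
Duration = 704 / 4.2 = 167.619 ≈ 167.6 days.

167.6 days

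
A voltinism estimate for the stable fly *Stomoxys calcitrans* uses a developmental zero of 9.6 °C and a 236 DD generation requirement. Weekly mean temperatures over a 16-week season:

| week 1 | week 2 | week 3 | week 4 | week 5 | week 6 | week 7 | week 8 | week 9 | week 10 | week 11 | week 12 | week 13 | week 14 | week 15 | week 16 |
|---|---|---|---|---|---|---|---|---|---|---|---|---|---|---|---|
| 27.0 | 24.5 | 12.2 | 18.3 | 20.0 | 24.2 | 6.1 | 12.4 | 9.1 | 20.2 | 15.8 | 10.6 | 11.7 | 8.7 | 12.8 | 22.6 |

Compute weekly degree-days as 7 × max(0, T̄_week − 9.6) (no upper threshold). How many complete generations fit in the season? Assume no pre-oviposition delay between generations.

3 generations

Weekly DD (7 × max(0, T̄ − 9.6)): 121.8, 104.3, 18.2, 60.9, 72.8, 102.2, 0.0, 19.6, 0.0, 74.2, 43.4, 7.0, 14.7, 0.0, 22.4, 91.0.
Season total = 752.5 DD.
Complete generations = ⌊752.5 / 236⌋ = 3.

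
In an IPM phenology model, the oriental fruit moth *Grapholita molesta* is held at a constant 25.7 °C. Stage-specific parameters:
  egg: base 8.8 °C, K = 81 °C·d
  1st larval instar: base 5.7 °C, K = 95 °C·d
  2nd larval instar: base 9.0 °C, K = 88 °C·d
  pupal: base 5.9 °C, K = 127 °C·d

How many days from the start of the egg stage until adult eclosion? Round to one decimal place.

21.2 days

egg: 81 / (25.7 − 8.8) = 81 / 16.9 = 4.793 d.
1st larval instar: 95 / (25.7 − 5.7) = 95 / 20.0 = 4.750 d.
2nd larval instar: 88 / (25.7 − 9.0) = 88 / 16.7 = 5.269 d.
pupal: 127 / (25.7 − 5.9) = 127 / 19.8 = 6.414 d.
Sum = 21.227 ≈ 21.2 days.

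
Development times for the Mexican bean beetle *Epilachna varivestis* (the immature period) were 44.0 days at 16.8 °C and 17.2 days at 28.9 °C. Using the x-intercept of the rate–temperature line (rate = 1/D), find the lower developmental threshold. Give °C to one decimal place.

9.0 °C

Equal thermal constants: D₁(T₁ − T_b) = D₂(T₂ − T_b).
44.0·(16.8 − T_b) = 17.2·(28.9 − T_b)
T_b = (44.0·16.8 − 17.2·28.9) / (44.0 − 17.2) = 242.12 / 26.8 = 9.034 °C ≈ 9.0 °C.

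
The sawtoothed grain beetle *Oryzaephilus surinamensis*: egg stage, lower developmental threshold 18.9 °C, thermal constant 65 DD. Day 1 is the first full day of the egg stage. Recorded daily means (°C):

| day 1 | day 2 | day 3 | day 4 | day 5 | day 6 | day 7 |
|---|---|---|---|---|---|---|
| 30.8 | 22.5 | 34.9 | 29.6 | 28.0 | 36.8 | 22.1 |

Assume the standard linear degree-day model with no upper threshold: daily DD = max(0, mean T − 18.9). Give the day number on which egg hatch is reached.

day 6

Daily DD above 18.9 °C: 11.9, 3.6, 16.0, 10.7, 9.1, 17.9, 3.2.
Cumulative: 11.9, 15.5, 31.5, 42.2, 51.3, 69.2, 72.4.
The total first reaches 65 DD on day 6.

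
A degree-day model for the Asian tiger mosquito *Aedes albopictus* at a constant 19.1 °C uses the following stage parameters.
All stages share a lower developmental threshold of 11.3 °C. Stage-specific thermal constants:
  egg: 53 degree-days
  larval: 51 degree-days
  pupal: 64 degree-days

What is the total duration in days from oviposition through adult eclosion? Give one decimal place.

Daily accumulation at 19.1 °C = 19.1 − 11.3 = 7.8 DD/day.
Total K = 53 + 51 + 64 = 168 DD.
Total duration = 168 / 7.8 = 21.538 ≈ 21.5 days.

21.5 days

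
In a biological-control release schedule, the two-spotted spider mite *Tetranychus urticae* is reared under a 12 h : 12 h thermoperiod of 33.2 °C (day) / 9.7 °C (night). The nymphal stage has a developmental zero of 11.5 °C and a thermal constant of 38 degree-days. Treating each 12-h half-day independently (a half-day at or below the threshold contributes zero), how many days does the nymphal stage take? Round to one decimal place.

3.5 days

Day half: max(0, 33.2 − 11.5) × 0.5 = 21.7 × 0.5 = 10.85 DD.
Night half: max(0, 9.7 − 11.5) × 0.5 = 0.0 × 0.5 = 0.00 DD.
Per 24 h: 10.85 DD/day.
Duration = 38 / 10.85 = 3.502 ≈ 3.5 days.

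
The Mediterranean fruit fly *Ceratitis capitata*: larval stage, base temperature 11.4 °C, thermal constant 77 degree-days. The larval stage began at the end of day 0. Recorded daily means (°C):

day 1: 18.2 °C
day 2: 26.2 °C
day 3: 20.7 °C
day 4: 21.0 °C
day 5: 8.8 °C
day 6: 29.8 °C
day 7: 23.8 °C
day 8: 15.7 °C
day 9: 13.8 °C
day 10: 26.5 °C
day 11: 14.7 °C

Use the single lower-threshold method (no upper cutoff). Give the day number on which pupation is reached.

day 9

Daily DD above 11.4 °C: 6.8, 14.8, 9.3, 9.6, 0.0, 18.4, 12.4, 4.3, 2.4, 15.1, 3.3.
Cumulative: 6.8, 21.6, 30.9, 40.5, 40.5, 58.9, 71.3, 75.6, 78.0, 93.1, 96.4.
The total first reaches 77 DD on day 9.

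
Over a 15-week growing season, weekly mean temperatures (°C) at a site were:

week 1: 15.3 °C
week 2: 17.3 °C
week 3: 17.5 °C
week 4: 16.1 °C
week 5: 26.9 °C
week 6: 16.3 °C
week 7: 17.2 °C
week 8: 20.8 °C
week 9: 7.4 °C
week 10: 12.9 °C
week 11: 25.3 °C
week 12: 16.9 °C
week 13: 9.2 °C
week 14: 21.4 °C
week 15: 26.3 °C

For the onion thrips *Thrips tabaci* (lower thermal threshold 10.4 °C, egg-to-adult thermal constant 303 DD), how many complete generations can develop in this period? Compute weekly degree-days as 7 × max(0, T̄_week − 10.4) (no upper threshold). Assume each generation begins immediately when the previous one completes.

Weekly DD (7 × max(0, T̄ − 10.4)): 34.3, 48.3, 49.7, 39.9, 115.5, 41.3, 47.6, 72.8, 0.0, 17.5, 104.3, 45.5, 0.0, 77.0, 111.3.
Season total = 805.0 DD.
Complete generations = ⌊805.0 / 303⌋ = 2.

2 generations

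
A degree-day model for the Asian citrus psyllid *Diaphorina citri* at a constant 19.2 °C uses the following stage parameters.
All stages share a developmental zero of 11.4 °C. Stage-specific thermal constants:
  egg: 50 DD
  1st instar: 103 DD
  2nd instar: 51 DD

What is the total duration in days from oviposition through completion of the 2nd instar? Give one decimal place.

Daily accumulation at 19.2 °C = 19.2 − 11.4 = 7.8 DD/day.
Total K = 50 + 103 + 51 = 204 DD.
Total duration = 204 / 7.8 = 26.154 ≈ 26.2 days.

26.2 days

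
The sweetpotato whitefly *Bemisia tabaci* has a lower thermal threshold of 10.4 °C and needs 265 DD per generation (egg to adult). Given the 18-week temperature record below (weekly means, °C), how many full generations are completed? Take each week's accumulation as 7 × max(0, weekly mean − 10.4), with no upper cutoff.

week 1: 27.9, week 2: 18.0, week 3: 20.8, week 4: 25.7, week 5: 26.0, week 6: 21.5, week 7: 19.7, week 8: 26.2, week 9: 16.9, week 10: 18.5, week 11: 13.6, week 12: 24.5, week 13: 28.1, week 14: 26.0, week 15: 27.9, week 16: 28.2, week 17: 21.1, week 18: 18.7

5 generations

Weekly DD (7 × max(0, T̄ − 10.4)): 122.5, 53.2, 72.8, 107.1, 109.2, 77.7, 65.1, 110.6, 45.5, 56.7, 22.4, 98.7, 123.9, 109.2, 122.5, 124.6, 74.9, 58.1.
Season total = 1554.7 DD.
Complete generations = ⌊1554.7 / 265⌋ = 5.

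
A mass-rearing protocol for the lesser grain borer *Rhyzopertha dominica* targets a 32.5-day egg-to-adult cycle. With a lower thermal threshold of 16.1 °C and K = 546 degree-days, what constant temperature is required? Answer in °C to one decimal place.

32.9 °C

Required daily accumulation = 546 / 32.5 = 16.800 DD/day.
T = T_base + 16.800 = 16.1 + 16.800 = 32.900 ≈ 32.9 °C.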